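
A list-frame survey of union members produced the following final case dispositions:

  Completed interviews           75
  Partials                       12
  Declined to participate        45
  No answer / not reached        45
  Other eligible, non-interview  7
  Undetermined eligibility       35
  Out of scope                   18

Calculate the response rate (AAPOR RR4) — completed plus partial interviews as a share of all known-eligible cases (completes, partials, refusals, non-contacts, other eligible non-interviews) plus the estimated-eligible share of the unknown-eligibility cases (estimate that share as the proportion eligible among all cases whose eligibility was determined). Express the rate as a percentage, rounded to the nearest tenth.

40.3%

Top: 75 + 12 = 87
Known eligible: 75 + 12 + 45 + 45 + 7 = 184
e = 184 / (184 + 18) = 184 / 202 = 0.9109
Eligible share of unknowns: 0.9109 × 35 = 31.88
Denominator: 184 + 31.88 = 215.88
RR4 = 87 / 215.88 = 0.4030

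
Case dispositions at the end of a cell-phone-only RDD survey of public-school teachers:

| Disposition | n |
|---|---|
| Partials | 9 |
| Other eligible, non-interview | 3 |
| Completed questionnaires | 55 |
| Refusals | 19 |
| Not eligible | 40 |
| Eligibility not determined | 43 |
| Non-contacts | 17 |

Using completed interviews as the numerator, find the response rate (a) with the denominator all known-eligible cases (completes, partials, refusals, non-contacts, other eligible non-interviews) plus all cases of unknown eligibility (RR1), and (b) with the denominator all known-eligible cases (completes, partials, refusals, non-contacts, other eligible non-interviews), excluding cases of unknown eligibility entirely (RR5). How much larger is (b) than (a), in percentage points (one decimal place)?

15.7

Top → 55
Base → 55 + 9 + 19 + 17 + 3 + 43 = 146
RR1 = 55 / 146 = 0.3767
Base → 55 + 9 + 19 + 17 + 3 = 103
RR5 = 55 / 103 = 0.5340
Difference = 53.40 − 37.67 = 15.73 percentage points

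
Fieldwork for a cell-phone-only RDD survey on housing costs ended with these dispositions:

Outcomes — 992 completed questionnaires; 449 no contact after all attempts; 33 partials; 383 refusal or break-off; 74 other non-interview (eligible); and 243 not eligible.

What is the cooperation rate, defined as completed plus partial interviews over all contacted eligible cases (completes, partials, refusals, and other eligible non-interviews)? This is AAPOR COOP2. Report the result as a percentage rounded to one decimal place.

Num: 992 + 33 = 1025
Denom: 992 + 33 + 383 + 74 = 1482
COOP2 = 1025 / 1482 = 0.6916

69.2%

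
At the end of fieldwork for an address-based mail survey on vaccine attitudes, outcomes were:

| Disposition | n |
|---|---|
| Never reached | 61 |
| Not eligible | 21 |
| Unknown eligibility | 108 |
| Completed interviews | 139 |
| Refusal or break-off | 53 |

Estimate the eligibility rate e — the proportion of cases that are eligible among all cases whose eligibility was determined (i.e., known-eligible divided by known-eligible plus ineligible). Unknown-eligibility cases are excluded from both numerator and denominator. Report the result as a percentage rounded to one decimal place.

Known eligible = 139 + 53 + 61 = 253
e = 253 / (253 + 21) = 253 / 274 = 0.9234

92.3%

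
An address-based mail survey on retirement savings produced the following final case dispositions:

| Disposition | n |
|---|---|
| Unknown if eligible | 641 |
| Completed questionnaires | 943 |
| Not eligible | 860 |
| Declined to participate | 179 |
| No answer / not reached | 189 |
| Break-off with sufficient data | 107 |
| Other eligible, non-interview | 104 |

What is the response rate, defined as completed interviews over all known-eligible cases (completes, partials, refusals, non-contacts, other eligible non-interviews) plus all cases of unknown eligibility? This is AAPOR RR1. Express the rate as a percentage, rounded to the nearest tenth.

Numerator: 943
Denominator: 943 + 107 + 179 + 189 + 104 + 641 = 2163
RR1 = 943 / 2163 = 0.4360

43.6%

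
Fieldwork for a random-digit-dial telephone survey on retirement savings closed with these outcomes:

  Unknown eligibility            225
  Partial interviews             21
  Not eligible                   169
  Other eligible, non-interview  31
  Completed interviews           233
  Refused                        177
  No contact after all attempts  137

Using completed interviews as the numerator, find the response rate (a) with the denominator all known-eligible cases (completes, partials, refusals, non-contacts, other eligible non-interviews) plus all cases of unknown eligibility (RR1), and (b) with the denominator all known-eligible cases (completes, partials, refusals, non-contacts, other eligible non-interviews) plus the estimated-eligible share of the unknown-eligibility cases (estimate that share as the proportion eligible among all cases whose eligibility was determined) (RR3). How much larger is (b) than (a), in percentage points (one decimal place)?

1.8

Top → 233
Base → 233 + 21 + 177 + 137 + 31 + 225 = 824
RR1 = 233 / 824 = 0.2828
Eligible (known) → 233 + 21 + 177 + 137 + 31 = 599
e = 599 / (599 + 169) = 599 / 768 = 0.7799
e × U → 0.7799 × 225 = 175.48
Base → 599 + 175.48 = 774.48
RR3 = 233 / 774.48 = 0.3008
Difference = 30.08 − 28.28 = 1.80 percentage points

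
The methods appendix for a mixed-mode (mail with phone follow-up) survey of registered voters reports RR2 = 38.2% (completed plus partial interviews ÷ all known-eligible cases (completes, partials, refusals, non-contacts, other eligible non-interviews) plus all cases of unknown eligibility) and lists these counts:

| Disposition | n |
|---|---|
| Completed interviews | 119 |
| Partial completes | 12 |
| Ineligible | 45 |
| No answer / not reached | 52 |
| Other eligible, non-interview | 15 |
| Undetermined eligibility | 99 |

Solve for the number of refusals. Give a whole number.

Top → 119 + 12 = 131
RR2 = 131 / D = 0.382
D = 131 / 0.382 = 342.9
Remaining denominator categories sum to 297
refusals = 342.9 − 297 ≈ 46

46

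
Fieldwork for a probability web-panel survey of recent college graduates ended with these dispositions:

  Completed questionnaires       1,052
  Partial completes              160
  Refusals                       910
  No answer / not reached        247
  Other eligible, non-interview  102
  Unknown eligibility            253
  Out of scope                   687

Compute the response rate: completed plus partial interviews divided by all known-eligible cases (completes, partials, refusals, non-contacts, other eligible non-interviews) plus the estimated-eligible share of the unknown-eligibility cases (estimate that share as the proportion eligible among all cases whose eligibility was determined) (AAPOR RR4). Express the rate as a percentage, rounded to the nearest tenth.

Top: 1052 + 160 = 1212
Eligible (known): 1052 + 160 + 910 + 247 + 102 = 2471
e = 2471 / (2471 + 687) = 2471 / 3158 = 0.7825
Estimated eligible among unknowns: 0.7825 × 253 = 197.97
Denominator: 2471 + 197.97 = 2668.97
RR4 = 1212 / 2668.97 = 0.4541

45.4%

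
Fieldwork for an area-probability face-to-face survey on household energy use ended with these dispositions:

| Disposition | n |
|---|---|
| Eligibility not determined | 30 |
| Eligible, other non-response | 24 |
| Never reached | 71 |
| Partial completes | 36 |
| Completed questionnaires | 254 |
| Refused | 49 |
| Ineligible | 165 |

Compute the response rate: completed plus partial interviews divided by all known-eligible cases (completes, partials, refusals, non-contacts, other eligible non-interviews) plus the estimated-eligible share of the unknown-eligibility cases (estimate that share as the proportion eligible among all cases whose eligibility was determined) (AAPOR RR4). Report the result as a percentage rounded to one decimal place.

63.6%

Top = 254 + 36 = 290
Determined eligible = 254 + 36 + 49 + 71 + 24 = 434
e = 434 / (434 + 165) = 434 / 599 = 0.7245
e × U = 0.7245 × 30 = 21.73
Denom = 434 + 21.73 = 455.73
RR4 = 290 / 455.73 = 0.6363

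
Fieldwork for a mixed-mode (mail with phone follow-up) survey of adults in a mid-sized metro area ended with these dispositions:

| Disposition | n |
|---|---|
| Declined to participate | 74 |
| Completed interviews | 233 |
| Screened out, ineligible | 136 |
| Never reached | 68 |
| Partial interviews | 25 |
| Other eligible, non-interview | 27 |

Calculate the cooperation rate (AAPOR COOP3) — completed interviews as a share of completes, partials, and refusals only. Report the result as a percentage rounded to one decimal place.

Num = 233
Base = 233 + 25 + 74 = 332
COOP3 = 233 / 332 = 0.7018

70.2%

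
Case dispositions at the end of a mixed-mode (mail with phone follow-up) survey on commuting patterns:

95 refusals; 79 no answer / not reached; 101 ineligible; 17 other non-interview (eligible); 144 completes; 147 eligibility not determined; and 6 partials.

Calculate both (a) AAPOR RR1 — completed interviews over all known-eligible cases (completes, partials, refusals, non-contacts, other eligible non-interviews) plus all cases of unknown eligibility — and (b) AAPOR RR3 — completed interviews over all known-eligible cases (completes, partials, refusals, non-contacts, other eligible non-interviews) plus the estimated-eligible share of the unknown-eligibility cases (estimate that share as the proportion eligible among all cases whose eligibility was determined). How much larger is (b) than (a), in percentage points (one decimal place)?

2.2

Num = 144
Denom = 144 + 6 + 95 + 79 + 17 + 147 = 488
RR1 = 144 / 488 = 0.2951
Known eligible = 144 + 6 + 95 + 79 + 17 = 341
e = 341 / (341 + 101) = 341 / 442 = 0.7715
Eligible share of unknowns = 0.7715 × 147 = 113.41
Denom = 341 + 113.41 = 454.41
RR3 = 144 / 454.41 = 0.3169
Difference = 31.69 − 29.51 = 2.18 percentage points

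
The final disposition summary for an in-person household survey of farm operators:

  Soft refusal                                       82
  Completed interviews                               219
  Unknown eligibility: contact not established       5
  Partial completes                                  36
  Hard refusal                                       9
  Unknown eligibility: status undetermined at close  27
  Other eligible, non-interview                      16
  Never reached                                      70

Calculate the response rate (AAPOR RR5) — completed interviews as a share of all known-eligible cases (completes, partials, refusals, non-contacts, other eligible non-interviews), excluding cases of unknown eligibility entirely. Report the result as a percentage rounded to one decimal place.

Refused = 9 + 82 = 91
Unknown if eligible = 5 + 27 = 32
Numerator = 219
Denom = 219 + 36 + 91 + 70 + 16 = 432
RR5 = 219 / 432 = 0.5069

50.7%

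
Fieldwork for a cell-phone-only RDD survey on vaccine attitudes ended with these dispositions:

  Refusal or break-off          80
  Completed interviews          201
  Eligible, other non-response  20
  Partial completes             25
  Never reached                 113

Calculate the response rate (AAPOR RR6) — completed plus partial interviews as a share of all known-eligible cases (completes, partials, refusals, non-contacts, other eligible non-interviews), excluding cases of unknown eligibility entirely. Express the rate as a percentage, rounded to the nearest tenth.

Num → 201 + 25 = 226
Base → 201 + 25 + 80 + 113 + 20 = 439
RR6 = 226 / 439 = 0.5148

51.5%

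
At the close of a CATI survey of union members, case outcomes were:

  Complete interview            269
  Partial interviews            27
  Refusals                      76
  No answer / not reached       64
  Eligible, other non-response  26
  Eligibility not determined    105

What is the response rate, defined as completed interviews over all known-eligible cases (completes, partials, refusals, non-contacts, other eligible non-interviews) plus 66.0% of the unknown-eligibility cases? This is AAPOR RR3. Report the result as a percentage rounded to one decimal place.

Numerator → 269
Known eligible → 269 + 27 + 76 + 64 + 26 = 462
Eligible share of unknowns → 0.6600 × 105 = 69.30
Denom → 462 + 69.30 = 531.30
RR3 = 269 / 531.30 = 0.5063

50.6%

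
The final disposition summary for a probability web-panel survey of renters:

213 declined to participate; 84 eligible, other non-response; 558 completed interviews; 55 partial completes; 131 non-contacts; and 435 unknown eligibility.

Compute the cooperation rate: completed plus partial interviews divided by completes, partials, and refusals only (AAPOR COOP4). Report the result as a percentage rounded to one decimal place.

Top: 558 + 55 = 613
Base: 558 + 55 + 213 = 826
COOP4 = 613 / 826 = 0.7421

74.2%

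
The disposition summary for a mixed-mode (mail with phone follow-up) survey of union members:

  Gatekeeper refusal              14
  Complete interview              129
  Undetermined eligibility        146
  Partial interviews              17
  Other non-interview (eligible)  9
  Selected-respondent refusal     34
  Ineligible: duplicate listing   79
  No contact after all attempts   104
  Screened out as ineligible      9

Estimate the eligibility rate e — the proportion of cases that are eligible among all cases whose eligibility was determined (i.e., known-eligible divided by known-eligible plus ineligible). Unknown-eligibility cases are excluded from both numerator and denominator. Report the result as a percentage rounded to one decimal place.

Refusals = 14 + 34 = 48
Out of scope = 9 + 79 = 88
Determined eligible = 129 + 17 + 48 + 104 + 9 = 307
e = 307 / (307 + 88) = 307 / 395 = 0.7772

77.7%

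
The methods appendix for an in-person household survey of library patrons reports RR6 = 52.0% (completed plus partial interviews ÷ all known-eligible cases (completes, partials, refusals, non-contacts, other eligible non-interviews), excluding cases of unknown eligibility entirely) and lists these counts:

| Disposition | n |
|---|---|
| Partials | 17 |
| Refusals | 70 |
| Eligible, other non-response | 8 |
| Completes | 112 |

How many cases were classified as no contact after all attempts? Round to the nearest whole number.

Top = 112 + 17 = 129
RR6 = 129 / D = 0.520
D = 129 / 0.520 = 248.1
Remaining denominator categories sum to 207
no contact after all attempts = 248.1 − 207 ≈ 41

41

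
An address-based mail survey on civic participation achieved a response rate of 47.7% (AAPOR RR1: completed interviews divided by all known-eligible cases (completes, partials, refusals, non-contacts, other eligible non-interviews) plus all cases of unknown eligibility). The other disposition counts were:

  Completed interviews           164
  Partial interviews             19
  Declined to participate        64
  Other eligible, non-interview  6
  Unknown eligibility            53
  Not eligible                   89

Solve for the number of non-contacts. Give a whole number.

38

RR1 = 164 / D = 0.477
D = 164 / 0.477 = 343.8
Other denominator terms total 306
non-contacts = 343.8 − 306 ≈ 38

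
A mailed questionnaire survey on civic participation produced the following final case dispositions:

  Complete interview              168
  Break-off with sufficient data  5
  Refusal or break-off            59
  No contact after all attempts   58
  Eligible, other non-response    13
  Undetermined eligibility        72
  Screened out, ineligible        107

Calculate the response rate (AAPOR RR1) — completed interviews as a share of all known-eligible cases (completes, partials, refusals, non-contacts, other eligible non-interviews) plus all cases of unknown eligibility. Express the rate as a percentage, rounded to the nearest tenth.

Top → 168
Denom → 168 + 5 + 59 + 58 + 13 + 72 = 375
RR1 = 168 / 375 = 0.4480

44.8%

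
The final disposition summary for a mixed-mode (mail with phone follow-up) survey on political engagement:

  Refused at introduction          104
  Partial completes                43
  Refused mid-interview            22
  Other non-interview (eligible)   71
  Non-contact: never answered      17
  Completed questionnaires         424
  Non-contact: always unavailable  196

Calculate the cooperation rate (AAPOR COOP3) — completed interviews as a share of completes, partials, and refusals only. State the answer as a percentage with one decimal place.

Declined to participate = 104 + 22 = 126
No contact after all attempts = 17 + 196 = 213
Num → 424
Denom → 424 + 43 + 126 = 593
COOP3 = 424 / 593 = 0.7150

71.5%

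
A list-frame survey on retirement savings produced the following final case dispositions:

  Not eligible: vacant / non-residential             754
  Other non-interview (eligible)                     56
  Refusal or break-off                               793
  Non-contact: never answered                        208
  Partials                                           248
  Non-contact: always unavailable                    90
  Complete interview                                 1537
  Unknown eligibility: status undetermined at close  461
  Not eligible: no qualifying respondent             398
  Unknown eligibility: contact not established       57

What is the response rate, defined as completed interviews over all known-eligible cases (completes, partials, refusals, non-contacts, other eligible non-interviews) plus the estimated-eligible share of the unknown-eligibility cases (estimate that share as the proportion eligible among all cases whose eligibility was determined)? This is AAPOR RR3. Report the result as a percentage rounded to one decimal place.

46.5%

No answer / not reached = 208 + 90 = 298
Unknown eligibility = 57 + 461 = 518
Not eligible = 398 + 754 = 1152
Top = 1537
Determined eligible = 1537 + 248 + 793 + 298 + 56 = 2932
e = 2932 / (2932 + 1152) = 2932 / 4084 = 0.7179
Estimated eligible among unknowns = 0.7179 × 518 = 371.87
Denominator = 2932 + 371.87 = 3303.87
RR3 = 1537 / 3303.87 = 0.4652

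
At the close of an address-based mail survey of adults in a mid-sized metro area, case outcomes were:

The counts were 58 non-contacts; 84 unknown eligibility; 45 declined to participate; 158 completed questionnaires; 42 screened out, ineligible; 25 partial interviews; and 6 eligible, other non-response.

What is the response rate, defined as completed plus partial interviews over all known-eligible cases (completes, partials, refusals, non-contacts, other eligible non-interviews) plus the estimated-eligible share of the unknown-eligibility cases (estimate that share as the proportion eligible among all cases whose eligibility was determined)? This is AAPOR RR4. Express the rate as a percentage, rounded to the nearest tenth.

50.1%

Num → 158 + 25 = 183
Eligible (known) → 158 + 25 + 45 + 58 + 6 = 292
e = 292 / (292 + 42) = 292 / 334 = 0.8743
Eligible share of unknowns → 0.8743 × 84 = 73.44
Denom → 292 + 73.44 = 365.44
RR4 = 183 / 365.44 = 0.5008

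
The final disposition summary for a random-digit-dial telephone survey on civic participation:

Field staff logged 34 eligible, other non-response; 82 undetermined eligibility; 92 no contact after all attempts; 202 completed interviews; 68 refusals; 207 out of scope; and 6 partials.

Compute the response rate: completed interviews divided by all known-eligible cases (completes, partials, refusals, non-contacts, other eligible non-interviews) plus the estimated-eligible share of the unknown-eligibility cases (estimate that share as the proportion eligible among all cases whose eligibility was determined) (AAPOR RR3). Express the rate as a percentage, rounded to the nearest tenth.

Num: 202
Known eligible: 202 + 6 + 68 + 92 + 34 = 402
e = 402 / (402 + 207) = 402 / 609 = 0.6601
e × U: 0.6601 × 82 = 54.13
Base: 402 + 54.13 = 456.13
RR3 = 202 / 456.13 = 0.4429

44.3%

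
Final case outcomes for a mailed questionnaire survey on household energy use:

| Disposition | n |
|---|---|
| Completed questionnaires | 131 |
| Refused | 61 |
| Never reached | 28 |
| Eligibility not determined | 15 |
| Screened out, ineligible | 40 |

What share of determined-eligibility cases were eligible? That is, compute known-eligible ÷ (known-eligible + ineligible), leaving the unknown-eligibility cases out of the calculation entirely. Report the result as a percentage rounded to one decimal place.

84.6%

Determined eligible → 131 + 61 + 28 = 220
e = 220 / (220 + 40) = 220 / 260 = 0.8462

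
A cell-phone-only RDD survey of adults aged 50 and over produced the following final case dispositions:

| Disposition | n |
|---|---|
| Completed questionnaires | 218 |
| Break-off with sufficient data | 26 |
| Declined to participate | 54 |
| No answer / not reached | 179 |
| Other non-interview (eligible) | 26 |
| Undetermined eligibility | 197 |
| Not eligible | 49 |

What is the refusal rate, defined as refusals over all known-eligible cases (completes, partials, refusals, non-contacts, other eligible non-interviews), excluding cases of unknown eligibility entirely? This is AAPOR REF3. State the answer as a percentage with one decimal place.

Numerator: 54
Denominator: 218 + 26 + 54 + 179 + 26 = 503
REF3 = 54 / 503 = 0.1074

10.7%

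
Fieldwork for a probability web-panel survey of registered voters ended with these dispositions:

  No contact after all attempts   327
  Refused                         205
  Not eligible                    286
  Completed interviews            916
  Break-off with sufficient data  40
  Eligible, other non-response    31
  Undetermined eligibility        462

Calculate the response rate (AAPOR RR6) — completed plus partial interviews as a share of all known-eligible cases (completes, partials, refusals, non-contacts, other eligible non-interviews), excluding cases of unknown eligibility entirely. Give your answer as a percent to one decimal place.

62.9%

Numerator: 916 + 40 = 956
Denominator: 916 + 40 + 205 + 327 + 31 = 1519
RR6 = 956 / 1519 = 0.6294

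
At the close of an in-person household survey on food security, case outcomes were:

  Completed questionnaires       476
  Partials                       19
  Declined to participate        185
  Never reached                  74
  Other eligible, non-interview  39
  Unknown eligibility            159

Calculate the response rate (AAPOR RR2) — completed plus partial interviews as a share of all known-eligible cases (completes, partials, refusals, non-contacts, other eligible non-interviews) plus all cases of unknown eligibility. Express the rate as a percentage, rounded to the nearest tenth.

Num: 476 + 19 = 495
Base: 476 + 19 + 185 + 74 + 39 + 159 = 952
RR2 = 495 / 952 = 0.5200

52.0%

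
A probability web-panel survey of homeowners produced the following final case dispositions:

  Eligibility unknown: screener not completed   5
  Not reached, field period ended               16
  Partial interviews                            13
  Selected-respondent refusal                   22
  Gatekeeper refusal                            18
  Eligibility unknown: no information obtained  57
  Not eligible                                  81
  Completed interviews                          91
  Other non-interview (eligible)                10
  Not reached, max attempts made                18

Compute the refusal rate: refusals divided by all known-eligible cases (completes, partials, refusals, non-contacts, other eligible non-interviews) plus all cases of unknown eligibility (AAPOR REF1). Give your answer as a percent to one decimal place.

16.0%

Declined to participate = 18 + 22 = 40
No answer / not reached = 16 + 18 = 34
Unknown if eligible = 5 + 57 = 62
Num: 40
Denom: 91 + 13 + 40 + 34 + 10 + 62 = 250
REF1 = 40 / 250 = 0.1600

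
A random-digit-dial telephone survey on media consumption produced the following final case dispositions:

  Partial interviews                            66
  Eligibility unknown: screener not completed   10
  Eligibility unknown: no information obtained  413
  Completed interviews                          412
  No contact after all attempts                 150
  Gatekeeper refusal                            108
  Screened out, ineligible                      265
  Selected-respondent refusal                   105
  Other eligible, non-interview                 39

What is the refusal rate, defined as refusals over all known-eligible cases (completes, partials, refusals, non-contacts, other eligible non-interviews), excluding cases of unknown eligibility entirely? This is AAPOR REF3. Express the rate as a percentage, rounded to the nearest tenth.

Refusals = 108 + 105 = 213
Undetermined eligibility = 10 + 413 = 423
Num → 213
Denom → 412 + 66 + 213 + 150 + 39 = 880
REF3 = 213 / 880 = 0.2420

24.2%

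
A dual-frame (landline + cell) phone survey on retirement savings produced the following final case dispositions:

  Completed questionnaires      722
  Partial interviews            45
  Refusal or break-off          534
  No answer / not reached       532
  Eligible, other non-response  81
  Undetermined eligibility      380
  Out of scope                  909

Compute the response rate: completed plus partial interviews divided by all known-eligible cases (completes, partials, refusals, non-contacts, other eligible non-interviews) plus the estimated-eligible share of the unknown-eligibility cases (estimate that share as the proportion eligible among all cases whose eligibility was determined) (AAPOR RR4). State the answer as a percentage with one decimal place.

Top → 722 + 45 = 767
Known eligible → 722 + 45 + 534 + 532 + 81 = 1914
e = 1914 / (1914 + 909) = 1914 / 2823 = 0.6780
e × U → 0.6780 × 380 = 257.64
Denom → 1914 + 257.64 = 2171.64
RR4 = 767 / 2171.64 = 0.3532

35.3%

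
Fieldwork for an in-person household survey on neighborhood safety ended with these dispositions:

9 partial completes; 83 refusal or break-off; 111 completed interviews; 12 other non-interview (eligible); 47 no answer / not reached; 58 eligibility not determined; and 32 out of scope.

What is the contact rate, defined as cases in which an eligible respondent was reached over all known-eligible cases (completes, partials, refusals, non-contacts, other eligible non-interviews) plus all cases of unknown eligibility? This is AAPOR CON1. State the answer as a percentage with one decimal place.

67.2%

Top = 111 + 9 + 83 + 12 = 215
Denominator = 111 + 9 + 83 + 47 + 12 + 58 = 320
CON1 = 215 / 320 = 0.6719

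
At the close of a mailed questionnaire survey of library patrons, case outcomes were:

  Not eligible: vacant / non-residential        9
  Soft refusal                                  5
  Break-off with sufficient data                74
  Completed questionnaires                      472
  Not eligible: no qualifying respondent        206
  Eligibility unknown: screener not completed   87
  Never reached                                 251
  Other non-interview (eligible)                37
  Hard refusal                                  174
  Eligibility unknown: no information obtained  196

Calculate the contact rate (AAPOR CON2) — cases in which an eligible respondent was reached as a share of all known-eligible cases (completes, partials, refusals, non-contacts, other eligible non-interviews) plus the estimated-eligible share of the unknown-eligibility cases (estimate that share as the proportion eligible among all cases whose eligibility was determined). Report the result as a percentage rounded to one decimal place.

61.1%

Declined to participate = 174 + 5 = 179
Unknown eligibility = 87 + 196 = 283
Screened out, ineligible = 206 + 9 = 215
Top → 472 + 74 + 179 + 37 = 762
Eligible (known) → 472 + 74 + 179 + 251 + 37 = 1013
e = 1013 / (1013 + 215) = 1013 / 1228 = 0.8249
Eligible share of unknowns → 0.8249 × 283 = 233.45
Base → 1013 + 233.45 = 1246.45
CON2 = 762 / 1246.45 = 0.6113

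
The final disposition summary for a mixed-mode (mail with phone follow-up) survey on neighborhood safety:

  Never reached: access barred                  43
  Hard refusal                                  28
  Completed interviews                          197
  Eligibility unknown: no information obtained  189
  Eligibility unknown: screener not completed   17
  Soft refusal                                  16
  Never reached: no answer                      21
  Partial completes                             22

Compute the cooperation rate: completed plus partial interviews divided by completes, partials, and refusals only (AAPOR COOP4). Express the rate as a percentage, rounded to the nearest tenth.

Refusal or break-off = 28 + 16 = 44
Never reached = 21 + 43 = 64
Eligibility not determined = 17 + 189 = 206
Numerator = 197 + 22 = 219
Base = 197 + 22 + 44 = 263
COOP4 = 219 / 263 = 0.8327

83.3%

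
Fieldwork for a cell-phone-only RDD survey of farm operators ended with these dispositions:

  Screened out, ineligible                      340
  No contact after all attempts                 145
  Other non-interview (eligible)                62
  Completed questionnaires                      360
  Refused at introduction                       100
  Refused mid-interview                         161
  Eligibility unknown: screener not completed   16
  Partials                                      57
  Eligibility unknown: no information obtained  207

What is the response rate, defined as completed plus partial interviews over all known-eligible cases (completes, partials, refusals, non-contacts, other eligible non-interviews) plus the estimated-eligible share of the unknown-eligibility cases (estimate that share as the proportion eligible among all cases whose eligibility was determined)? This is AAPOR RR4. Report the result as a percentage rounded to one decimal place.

39.9%

Declined to participate = 100 + 161 = 261
Unknown eligibility = 16 + 207 = 223
Num → 360 + 57 = 417
Known eligible → 360 + 57 + 261 + 145 + 62 = 885
e = 885 / (885 + 340) = 885 / 1225 = 0.7224
Eligible share of unknowns → 0.7224 × 223 = 161.10
Base → 885 + 161.10 = 1046.10
RR4 = 417 / 1046.10 = 0.3986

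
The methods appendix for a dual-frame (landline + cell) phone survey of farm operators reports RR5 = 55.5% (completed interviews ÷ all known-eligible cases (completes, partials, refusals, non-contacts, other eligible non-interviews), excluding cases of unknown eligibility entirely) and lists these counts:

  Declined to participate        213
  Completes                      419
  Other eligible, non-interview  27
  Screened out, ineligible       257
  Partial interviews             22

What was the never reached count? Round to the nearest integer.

RR5 = 419 / D = 0.555
D = 419 / 0.555 = 755.0
Remaining denominator categories sum to 681
never reached = 755.0 − 681 ≈ 74

74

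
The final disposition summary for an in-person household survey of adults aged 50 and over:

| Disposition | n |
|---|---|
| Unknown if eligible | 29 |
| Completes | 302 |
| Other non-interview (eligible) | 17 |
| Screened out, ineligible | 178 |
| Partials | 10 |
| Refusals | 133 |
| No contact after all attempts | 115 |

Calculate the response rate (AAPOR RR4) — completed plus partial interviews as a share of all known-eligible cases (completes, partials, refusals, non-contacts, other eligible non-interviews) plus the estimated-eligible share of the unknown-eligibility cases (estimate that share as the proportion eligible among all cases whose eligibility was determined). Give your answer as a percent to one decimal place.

52.1%

Num = 302 + 10 = 312
Known eligible = 302 + 10 + 133 + 115 + 17 = 577
e = 577 / (577 + 178) = 577 / 755 = 0.7642
Eligible share of unknowns = 0.7642 × 29 = 22.16
Denom = 577 + 22.16 = 599.16
RR4 = 312 / 599.16 = 0.5207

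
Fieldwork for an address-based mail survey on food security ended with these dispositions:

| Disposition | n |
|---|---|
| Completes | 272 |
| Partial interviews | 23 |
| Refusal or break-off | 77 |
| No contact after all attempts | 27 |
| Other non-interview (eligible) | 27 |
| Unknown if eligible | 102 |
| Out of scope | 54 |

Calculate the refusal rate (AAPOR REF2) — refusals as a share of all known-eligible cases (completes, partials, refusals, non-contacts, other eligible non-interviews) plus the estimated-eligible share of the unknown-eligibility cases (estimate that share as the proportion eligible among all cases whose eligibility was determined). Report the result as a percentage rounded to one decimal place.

Numerator = 77
Eligible (known) = 272 + 23 + 77 + 27 + 27 = 426
e = 426 / (426 + 54) = 426 / 480 = 0.8875
Eligible share of unknowns = 0.8875 × 102 = 90.52
Base = 426 + 90.52 = 516.52
REF2 = 77 / 516.52 = 0.1491

14.9%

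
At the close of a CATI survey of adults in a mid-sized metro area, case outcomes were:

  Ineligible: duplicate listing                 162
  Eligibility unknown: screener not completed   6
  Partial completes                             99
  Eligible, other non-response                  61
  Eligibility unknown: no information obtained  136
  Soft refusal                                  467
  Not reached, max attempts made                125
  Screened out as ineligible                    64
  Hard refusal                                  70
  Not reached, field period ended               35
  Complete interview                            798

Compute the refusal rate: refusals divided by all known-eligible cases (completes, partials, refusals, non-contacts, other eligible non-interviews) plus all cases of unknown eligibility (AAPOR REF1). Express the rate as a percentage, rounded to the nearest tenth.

Refusal or break-off = 70 + 467 = 537
Non-contacts = 35 + 125 = 160
Undetermined eligibility = 6 + 136 = 142
Not eligible = 64 + 162 = 226
Numerator = 537
Denom = 798 + 99 + 537 + 160 + 61 + 142 = 1797
REF1 = 537 / 1797 = 0.2988

29.9%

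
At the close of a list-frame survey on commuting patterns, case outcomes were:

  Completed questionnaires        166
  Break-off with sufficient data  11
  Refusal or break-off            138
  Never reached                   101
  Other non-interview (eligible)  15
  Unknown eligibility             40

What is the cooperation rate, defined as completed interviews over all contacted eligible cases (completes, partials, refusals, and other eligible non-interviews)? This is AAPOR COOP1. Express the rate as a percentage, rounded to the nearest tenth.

50.3%

Top → 166
Base → 166 + 11 + 138 + 15 = 330
COOP1 = 166 / 330 = 0.5030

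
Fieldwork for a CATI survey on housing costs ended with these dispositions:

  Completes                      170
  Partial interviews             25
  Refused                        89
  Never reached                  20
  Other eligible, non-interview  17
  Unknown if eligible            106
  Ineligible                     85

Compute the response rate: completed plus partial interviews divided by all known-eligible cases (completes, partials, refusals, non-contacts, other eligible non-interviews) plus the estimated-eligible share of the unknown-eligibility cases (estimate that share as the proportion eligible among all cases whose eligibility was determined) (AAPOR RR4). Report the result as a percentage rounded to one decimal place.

48.2%

Numerator = 170 + 25 = 195
Determined eligible = 170 + 25 + 89 + 20 + 17 = 321
e = 321 / (321 + 85) = 321 / 406 = 0.7906
Estimated eligible among unknowns = 0.7906 × 106 = 83.80
Base = 321 + 83.80 = 404.80
RR4 = 195 / 404.80 = 0.4817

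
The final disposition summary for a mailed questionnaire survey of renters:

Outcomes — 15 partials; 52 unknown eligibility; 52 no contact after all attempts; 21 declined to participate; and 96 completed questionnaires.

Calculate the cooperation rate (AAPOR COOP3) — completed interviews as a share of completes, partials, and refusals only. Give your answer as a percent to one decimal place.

72.7%

Top = 96
Base = 96 + 15 + 21 = 132
COOP3 = 96 / 132 = 0.7273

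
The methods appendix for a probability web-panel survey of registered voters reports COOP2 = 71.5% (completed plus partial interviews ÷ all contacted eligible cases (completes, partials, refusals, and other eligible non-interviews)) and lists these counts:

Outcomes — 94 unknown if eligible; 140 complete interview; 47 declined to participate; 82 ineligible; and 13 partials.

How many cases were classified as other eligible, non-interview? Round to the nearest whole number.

14

Numerator: 140 + 13 = 153
COOP2 = 153 / D = 0.715
D = 153 / 0.715 = 214.0
Rest of base = 200
other eligible, non-interview = 214.0 − 200 ≈ 14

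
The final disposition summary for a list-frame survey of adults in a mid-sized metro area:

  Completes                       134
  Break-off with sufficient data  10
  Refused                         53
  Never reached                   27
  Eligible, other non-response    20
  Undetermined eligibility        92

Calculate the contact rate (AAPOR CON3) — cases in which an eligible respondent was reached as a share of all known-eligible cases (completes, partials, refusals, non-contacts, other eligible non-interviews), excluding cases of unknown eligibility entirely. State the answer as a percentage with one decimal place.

Num: 134 + 10 + 53 + 20 = 217
Base: 134 + 10 + 53 + 27 + 20 = 244
CON3 = 217 / 244 = 0.8893

88.9%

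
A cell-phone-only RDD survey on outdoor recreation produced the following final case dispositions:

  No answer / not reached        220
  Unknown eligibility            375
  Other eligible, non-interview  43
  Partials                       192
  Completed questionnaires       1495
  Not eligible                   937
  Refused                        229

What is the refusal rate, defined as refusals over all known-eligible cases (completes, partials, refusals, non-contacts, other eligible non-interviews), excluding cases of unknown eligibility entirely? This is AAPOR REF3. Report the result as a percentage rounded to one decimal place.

10.5%

Numerator → 229
Denom → 1495 + 192 + 229 + 220 + 43 = 2179
REF3 = 229 / 2179 = 0.1051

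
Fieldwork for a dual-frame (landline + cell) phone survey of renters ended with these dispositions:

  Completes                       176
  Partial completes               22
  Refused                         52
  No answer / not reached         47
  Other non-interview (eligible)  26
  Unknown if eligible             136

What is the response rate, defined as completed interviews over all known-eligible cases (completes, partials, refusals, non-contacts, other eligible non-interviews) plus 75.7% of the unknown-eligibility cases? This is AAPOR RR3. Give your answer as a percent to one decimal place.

Top = 176
Eligible (known) = 176 + 22 + 52 + 47 + 26 = 323
e × U = 0.7570 × 136 = 102.95
Denominator = 323 + 102.95 = 425.95
RR3 = 176 / 425.95 = 0.4132

41.3%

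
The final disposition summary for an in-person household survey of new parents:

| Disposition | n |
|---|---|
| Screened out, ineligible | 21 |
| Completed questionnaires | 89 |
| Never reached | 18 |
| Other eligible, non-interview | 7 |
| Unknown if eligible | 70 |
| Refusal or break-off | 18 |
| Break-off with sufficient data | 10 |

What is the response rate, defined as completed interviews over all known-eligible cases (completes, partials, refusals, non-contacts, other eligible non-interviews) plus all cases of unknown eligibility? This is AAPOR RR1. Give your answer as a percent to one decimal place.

42.0%

Num: 89
Base: 89 + 10 + 18 + 18 + 7 + 70 = 212
RR1 = 89 / 212 = 0.4198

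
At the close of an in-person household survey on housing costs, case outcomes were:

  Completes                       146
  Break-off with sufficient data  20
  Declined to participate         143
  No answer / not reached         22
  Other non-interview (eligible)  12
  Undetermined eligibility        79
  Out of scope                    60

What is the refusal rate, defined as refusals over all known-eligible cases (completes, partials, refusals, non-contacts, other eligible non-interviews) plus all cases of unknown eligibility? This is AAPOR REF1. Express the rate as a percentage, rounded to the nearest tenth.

Num: 143
Denominator: 146 + 20 + 143 + 22 + 12 + 79 = 422
REF1 = 143 / 422 = 0.3389

33.9%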